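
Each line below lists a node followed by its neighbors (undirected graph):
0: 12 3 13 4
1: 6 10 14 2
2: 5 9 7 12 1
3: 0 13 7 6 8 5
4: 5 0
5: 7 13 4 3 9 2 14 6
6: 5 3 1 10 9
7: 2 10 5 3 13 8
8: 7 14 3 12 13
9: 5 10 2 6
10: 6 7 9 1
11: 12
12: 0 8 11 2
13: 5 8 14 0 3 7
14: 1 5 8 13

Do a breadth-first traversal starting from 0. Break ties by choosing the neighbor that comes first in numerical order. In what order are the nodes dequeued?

0 → 3 → 4 → 12 → 13 → 5 → 6 → 7 → 8 → 2 → 11 → 14 → 9 → 1 → 10

Visit 0; enqueue 3, 4, 12, 13 → queue [3, 4, 12, 13]
Visit 3; enqueue 5, 6, 7, 8 → queue [4, 12, 13, 5, 6, 7, 8]
Visit 4 → queue [12, 13, 5, 6, 7, 8]
Visit 12; enqueue 2, 11 → queue [13, 5, 6, 7, 8, 2, 11]
Visit 13; enqueue 14 → queue [5, 6, 7, 8, 2, 11, 14]
Visit 5; enqueue 9 → queue [6, 7, 8, 2, 11, 14, 9]
Visit 6; enqueue 1, 10 → queue [7, 8, 2, 11, 14, 9, 1, 10]
Visit 7 → queue [8, 2, 11, 14, 9, 1, 10]
Visit 8 → queue [2, 11, 14, 9, 1, 10]
Visit 2 → queue [11, 14, 9, 1, 10]
Visit 11 → queue [14, 9, 1, 10]
Visit 14 → queue [9, 1, 10]
Visit 9 → queue [1, 10]
Visit 1 → queue [10]
Visit 10 → queue []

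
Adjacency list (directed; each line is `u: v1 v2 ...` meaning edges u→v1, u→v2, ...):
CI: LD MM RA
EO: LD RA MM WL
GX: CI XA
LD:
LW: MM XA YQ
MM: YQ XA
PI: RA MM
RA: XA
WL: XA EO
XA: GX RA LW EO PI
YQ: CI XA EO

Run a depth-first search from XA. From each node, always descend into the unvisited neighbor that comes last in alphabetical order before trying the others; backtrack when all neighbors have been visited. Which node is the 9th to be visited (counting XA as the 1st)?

Visit XA
XA → RA
XA → PI
PI → MM
MM → YQ
YQ → EO
EO → WL
EO → LD
YQ → CI
XA → LW
XA → GX

Visit order: XA, RA, PI, MM, YQ, EO, WL, LD, CI, LW, GX

CI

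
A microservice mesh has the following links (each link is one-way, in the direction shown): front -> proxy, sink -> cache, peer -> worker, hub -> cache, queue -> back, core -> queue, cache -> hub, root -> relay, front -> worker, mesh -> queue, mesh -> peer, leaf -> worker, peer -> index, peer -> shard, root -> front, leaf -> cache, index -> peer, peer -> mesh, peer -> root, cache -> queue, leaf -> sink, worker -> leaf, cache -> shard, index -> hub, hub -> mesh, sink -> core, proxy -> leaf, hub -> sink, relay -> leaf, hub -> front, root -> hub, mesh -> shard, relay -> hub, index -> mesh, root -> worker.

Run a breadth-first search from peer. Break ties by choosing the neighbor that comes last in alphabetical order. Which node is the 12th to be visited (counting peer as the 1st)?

sink

Visit peer; enqueue worker, shard, root, mesh, index → queue [worker, shard, root, mesh, index]
Visit worker; enqueue leaf → queue [shard, root, mesh, index, leaf]
Visit shard → queue [root, mesh, index, leaf]
Visit root; enqueue relay, hub, front → queue [mesh, index, leaf, relay, hub, front]
Visit mesh; enqueue queue → queue [index, leaf, relay, hub, front, queue]
Visit index → queue [leaf, relay, hub, front, queue]
Visit leaf; enqueue sink, cache → queue [relay, hub, front, queue, sink, cache]
Visit relay → queue [hub, front, queue, sink, cache]
Visit hub → queue [front, queue, sink, cache]
Visit front; enqueue proxy → queue [queue, sink, cache, proxy]
Visit queue; enqueue back → queue [sink, cache, proxy, back]
Visit sink; enqueue core → queue [cache, proxy, back, core]
Visit cache → queue [proxy, back, core]
Visit proxy → queue [back, core]
Visit back → queue [core]
Visit core → queue []

Visit order: peer, worker, shard, root, mesh, index, leaf, relay, hub, front, queue, sink, cache, proxy, back, core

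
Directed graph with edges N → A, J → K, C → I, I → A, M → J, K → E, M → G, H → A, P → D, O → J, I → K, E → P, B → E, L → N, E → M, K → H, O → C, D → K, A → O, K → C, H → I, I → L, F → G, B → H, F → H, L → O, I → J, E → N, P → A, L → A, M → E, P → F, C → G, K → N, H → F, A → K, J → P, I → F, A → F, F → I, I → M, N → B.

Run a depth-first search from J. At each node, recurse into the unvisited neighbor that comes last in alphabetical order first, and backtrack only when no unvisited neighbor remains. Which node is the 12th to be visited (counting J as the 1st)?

O

Visit J
J → P
P → F
F → I
I → M
M → G
M → E
E → N
N → B
B → H
H → A
A → O
O → C
A → K
I → L
P → D

Visit order: J, P, F, I, M, G, E, N, B, H, A, O, C, K, L, D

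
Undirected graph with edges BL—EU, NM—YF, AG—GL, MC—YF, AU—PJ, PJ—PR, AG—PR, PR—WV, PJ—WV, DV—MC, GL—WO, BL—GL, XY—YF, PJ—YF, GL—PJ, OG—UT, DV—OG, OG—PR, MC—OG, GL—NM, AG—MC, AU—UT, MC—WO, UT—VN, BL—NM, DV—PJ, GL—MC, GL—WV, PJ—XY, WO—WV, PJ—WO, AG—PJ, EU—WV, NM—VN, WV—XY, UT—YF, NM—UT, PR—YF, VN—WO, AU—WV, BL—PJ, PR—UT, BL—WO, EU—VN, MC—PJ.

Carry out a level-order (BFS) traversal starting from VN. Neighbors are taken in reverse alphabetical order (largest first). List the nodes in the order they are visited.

VN, WO, UT, NM, EU, WV, PJ, MC, GL, BL, YF, PR, OG, AU, XY, DV, AG

Visit VN; enqueue WO, UT, NM, EU → queue [WO, UT, NM, EU]
Visit WO; enqueue WV, PJ, MC, GL, BL → queue [UT, NM, EU, WV, PJ, MC, GL, BL]
Visit UT; enqueue YF, PR, OG, AU → queue [NM, EU, WV, PJ, MC, GL, BL, YF, PR, OG, AU]
Visit NM → queue [EU, WV, PJ, MC, GL, BL, YF, PR, OG, AU]
Visit EU → queue [WV, PJ, MC, GL, BL, YF, PR, OG, AU]
Visit WV; enqueue XY → queue [PJ, MC, GL, BL, YF, PR, OG, AU, XY]
Visit PJ; enqueue DV, AG → queue [MC, GL, BL, YF, PR, OG, AU, XY, DV, AG]
Visit MC → queue [GL, BL, YF, PR, OG, AU, XY, DV, AG]
Visit GL → queue [BL, YF, PR, OG, AU, XY, DV, AG]
Visit BL → queue [YF, PR, OG, AU, XY, DV, AG]
Visit YF → queue [PR, OG, AU, XY, DV, AG]
Visit PR → queue [OG, AU, XY, DV, AG]
Visit OG → queue [AU, XY, DV, AG]
Visit AU → queue [XY, DV, AG]
Visit XY → queue [DV, AG]
Visit DV → queue [AG]
Visit AG → queue []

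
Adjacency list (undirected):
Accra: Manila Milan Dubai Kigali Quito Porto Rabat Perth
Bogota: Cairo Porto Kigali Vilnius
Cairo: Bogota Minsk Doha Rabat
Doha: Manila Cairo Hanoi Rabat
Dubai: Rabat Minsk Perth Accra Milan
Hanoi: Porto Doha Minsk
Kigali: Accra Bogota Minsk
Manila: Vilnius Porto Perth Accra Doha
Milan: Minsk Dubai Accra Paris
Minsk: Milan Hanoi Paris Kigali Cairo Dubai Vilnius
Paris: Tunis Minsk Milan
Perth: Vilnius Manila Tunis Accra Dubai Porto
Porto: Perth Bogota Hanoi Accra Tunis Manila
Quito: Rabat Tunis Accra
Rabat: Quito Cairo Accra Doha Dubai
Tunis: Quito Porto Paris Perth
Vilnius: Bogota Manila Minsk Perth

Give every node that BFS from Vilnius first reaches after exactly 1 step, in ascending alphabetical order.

Level 0: Vilnius
Level 1: Bogota, Manila, Minsk, Perth
Level 2: Accra, Cairo, Doha, Dubai, Hanoi, Kigali, Milan, Paris, Porto, Tunis
Level 3: Quito, Rabat

Bogota, Manila, Minsk, Perth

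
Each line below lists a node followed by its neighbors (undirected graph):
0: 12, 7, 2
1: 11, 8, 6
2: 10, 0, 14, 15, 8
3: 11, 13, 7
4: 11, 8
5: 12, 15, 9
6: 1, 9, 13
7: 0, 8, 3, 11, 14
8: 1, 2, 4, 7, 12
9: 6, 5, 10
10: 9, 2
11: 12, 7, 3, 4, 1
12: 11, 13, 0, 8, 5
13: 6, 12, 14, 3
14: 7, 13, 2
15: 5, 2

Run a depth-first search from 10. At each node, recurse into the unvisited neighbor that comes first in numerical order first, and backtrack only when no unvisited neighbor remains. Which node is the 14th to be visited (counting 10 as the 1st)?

Visit 10
10 → 2
2 → 0
0 → 7
7 → 3
3 → 11
11 → 1
1 → 6
6 → 9
9 → 5
5 → 12
12 → 8
8 → 4
12 → 13
13 → 14
5 → 15

Visit order: 10, 2, 0, 7, 3, 11, 1, 6, 9, 5, 12, 8, 4, 13, 14, 15

13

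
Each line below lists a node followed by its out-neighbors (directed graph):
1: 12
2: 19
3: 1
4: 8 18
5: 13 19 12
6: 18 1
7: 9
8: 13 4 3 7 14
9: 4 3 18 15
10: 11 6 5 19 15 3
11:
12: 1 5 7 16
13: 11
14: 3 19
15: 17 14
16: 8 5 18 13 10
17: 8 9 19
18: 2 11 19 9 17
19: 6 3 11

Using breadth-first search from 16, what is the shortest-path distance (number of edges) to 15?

2

Level 0: 16
Level 1: 5, 8, 10, 13, 18
Level 2: 2, 3, 4, 6, 7, 9, 11, 12, 14, 15, 17, 19
Level 3: 1
15 first appears at level 2.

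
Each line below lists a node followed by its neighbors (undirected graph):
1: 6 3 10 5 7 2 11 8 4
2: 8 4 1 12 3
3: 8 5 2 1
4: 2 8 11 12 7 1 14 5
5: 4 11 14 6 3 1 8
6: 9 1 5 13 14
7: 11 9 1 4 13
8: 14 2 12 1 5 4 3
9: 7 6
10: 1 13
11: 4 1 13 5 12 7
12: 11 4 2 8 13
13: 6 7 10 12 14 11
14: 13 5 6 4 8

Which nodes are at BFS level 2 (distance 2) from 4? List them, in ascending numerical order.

Level 0: 4
Level 1: 1, 2, 5, 7, 8, 11, 12, 14
Level 2: 3, 6, 9, 10, 13

3, 6, 9, 10, 13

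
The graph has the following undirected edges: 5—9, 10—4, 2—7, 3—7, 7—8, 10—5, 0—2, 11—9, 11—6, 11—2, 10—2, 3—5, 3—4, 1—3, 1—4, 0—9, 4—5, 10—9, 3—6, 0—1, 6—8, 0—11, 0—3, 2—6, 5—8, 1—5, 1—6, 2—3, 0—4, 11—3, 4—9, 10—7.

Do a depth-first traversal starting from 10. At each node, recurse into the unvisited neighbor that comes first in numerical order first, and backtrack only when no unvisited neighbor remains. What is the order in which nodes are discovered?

10, 2, 0, 1, 3, 4, 5, 8, 6, 11, 9, 7

Visit 10
10 → 2
2 → 0
0 → 1
1 → 3
3 → 4
4 → 5
5 → 8
8 → 6
6 → 11
11 → 9
8 → 7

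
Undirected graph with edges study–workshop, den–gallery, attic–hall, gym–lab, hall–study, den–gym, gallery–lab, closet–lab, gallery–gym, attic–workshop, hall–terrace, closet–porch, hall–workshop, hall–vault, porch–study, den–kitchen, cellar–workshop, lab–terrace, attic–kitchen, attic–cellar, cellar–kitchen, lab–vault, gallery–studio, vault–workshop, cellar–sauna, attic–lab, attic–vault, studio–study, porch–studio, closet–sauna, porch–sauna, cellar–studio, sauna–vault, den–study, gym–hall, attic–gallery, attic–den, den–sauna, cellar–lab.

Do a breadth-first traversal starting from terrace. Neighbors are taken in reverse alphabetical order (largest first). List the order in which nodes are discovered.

Visit terrace; enqueue lab, hall → queue [lab, hall]
Visit lab; enqueue vault, gym, gallery, closet, cellar, attic → queue [hall, vault, gym, gallery, closet, cellar, attic]
Visit hall; enqueue workshop, study → queue [vault, gym, gallery, closet, cellar, attic, workshop, study]
Visit vault; enqueue sauna → queue [gym, gallery, closet, cellar, attic, workshop, study, sauna]
Visit gym; enqueue den → queue [gallery, closet, cellar, attic, workshop, study, sauna, den]
Visit gallery; enqueue studio → queue [closet, cellar, attic, workshop, study, sauna, den, studio]
Visit closet; enqueue porch → queue [cellar, attic, workshop, study, sauna, den, studio, porch]
Visit cellar; enqueue kitchen → queue [attic, workshop, study, sauna, den, studio, porch, kitchen]
Visit attic → queue [workshop, study, sauna, den, studio, porch, kitchen]
Visit workshop → queue [study, sauna, den, studio, porch, kitchen]
Visit study → queue [sauna, den, studio, porch, kitchen]
Visit sauna → queue [den, studio, porch, kitchen]
Visit den → queue [studio, porch, kitchen]
Visit studio → queue [porch, kitchen]
Visit porch → queue [kitchen]
Visit kitchen → queue []

terrace, lab, hall, vault, gym, gallery, closet, cellar, attic, workshop, study, sauna, den, studio, porch, kitchen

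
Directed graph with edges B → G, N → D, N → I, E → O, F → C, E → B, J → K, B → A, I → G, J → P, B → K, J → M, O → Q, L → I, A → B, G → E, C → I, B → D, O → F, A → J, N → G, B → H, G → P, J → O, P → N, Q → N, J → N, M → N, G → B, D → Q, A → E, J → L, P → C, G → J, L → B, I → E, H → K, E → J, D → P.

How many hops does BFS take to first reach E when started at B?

2

Level 0: B
Level 1: A, D, G, H, K
Level 2: E, J, P, Q
Level 3: C, L, M, N, O
Level 4: F, I
E first appears at level 2.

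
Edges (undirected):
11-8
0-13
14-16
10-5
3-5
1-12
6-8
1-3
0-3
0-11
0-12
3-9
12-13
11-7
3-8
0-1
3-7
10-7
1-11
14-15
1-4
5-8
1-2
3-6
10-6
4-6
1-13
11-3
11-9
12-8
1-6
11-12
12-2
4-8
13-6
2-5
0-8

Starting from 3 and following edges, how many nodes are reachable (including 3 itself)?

14

BFS from 3 visits: 3, 0, 1, 5, 6, 7, 8, 9, 11, 12, 13, 2, 4, 10
Reachable nodes: 14 of 17 total.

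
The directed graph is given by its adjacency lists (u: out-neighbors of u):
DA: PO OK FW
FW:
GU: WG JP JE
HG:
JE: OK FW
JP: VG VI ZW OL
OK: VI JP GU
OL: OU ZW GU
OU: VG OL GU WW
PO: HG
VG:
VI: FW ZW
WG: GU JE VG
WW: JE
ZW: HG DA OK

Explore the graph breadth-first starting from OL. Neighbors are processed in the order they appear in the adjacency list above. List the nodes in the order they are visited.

OL OU ZW GU VG WW HG DA OK WG JP JE PO FW VI

Visit OL; enqueue OU, ZW, GU → queue [OU, ZW, GU]
Visit OU; enqueue VG, WW → queue [ZW, GU, VG, WW]
Visit ZW; enqueue HG, DA, OK → queue [GU, VG, WW, HG, DA, OK]
Visit GU; enqueue WG, JP, JE → queue [VG, WW, HG, DA, OK, WG, JP, JE]
Visit VG → queue [WW, HG, DA, OK, WG, JP, JE]
Visit WW → queue [HG, DA, OK, WG, JP, JE]
Visit HG → queue [DA, OK, WG, JP, JE]
Visit DA; enqueue PO, FW → queue [OK, WG, JP, JE, PO, FW]
Visit OK; enqueue VI → queue [WG, JP, JE, PO, FW, VI]
Visit WG → queue [JP, JE, PO, FW, VI]
Visit JP → queue [JE, PO, FW, VI]
Visit JE → queue [PO, FW, VI]
Visit PO → queue [FW, VI]
Visit FW → queue [VI]
Visit VI → queue []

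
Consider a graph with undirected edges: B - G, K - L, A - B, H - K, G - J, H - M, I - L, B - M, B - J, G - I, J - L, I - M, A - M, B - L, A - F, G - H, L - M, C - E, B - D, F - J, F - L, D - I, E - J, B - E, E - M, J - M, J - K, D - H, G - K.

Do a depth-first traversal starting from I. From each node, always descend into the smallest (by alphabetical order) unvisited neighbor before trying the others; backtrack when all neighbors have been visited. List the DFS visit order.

Visit I
I → D
D → B
B → A
A → F
F → J
J → E
E → C
E → M
M → H
H → G
G → K
K → L

I → D → B → A → F → J → E → C → M → H → G → K → L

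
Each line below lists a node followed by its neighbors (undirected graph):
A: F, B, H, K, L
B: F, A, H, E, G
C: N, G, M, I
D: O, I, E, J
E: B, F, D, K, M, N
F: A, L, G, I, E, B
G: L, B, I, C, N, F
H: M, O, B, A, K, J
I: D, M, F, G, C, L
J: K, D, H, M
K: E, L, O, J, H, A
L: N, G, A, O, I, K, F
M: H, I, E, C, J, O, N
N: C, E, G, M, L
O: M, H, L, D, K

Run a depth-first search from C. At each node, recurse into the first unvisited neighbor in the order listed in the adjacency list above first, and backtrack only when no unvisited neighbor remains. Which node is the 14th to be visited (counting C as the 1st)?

Visit C
C → N
N → E
E → B
B → F
F → A
A → H
H → M
M → I
I → D
D → O
O → L
L → G
L → K
K → J

Visit order: C, N, E, B, F, A, H, M, I, D, O, L, G, K, J

K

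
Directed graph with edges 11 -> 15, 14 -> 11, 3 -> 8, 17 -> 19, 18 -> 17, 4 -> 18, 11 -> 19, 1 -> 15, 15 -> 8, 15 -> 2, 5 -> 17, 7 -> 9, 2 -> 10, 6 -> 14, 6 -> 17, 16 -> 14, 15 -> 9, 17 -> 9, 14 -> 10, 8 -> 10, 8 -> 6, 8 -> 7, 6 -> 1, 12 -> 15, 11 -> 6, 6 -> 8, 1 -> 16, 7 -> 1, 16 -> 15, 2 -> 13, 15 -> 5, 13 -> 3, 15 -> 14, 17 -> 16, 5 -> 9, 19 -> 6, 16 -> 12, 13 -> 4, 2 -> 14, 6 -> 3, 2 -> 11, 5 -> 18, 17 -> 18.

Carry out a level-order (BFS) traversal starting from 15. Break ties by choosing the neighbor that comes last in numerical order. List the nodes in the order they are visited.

Visit 15; enqueue 14, 9, 8, 5, 2 → queue [14, 9, 8, 5, 2]
Visit 14; enqueue 11, 10 → queue [9, 8, 5, 2, 11, 10]
Visit 9 → queue [8, 5, 2, 11, 10]
Visit 8; enqueue 7, 6 → queue [5, 2, 11, 10, 7, 6]
Visit 5; enqueue 18, 17 → queue [2, 11, 10, 7, 6, 18, 17]
Visit 2; enqueue 13 → queue [11, 10, 7, 6, 18, 17, 13]
Visit 11; enqueue 19 → queue [10, 7, 6, 18, 17, 13, 19]
Visit 10 → queue [7, 6, 18, 17, 13, 19]
Visit 7; enqueue 1 → queue [6, 18, 17, 13, 19, 1]
Visit 6; enqueue 3 → queue [18, 17, 13, 19, 1, 3]
Visit 18 → queue [17, 13, 19, 1, 3]
Visit 17; enqueue 16 → queue [13, 19, 1, 3, 16]
Visit 13; enqueue 4 → queue [19, 1, 3, 16, 4]
Visit 19 → queue [1, 3, 16, 4]
Visit 1 → queue [3, 16, 4]
Visit 3 → queue [16, 4]
Visit 16; enqueue 12 → queue [4, 12]
Visit 4 → queue [12]
Visit 12 → queue []

15 → 14 → 9 → 8 → 5 → 2 → 11 → 10 → 7 → 6 → 18 → 17 → 13 → 19 → 1 → 3 → 16 → 4 → 12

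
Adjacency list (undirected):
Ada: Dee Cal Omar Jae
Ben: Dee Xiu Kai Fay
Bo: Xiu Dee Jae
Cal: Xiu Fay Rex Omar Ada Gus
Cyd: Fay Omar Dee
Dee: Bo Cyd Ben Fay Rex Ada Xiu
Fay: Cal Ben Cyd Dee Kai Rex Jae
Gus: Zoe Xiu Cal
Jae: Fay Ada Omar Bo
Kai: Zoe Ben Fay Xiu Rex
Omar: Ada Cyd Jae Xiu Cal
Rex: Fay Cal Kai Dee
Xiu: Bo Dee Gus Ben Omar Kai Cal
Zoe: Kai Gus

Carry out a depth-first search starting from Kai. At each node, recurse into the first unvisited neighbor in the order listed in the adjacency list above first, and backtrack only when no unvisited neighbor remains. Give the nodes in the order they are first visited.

Kai → Zoe → Gus → Xiu → Bo → Dee → Cyd → Fay → Cal → Rex → Omar → Ada → Jae → Ben

Visit Kai
Kai → Zoe
Zoe → Gus
Gus → Xiu
Xiu → Bo
Bo → Dee
Dee → Cyd
Cyd → Fay
Fay → Cal
Cal → Rex
Cal → Omar
Omar → Ada
Ada → Jae
Fay → Ben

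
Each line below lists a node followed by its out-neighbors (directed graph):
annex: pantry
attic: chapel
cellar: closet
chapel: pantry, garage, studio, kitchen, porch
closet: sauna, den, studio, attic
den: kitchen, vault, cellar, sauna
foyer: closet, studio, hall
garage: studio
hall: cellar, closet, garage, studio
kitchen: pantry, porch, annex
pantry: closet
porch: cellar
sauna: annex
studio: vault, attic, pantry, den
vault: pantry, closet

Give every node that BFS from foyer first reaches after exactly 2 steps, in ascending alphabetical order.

Level 0: foyer
Level 1: closet, hall, studio
Level 2: attic, cellar, den, garage, pantry, sauna, vault
Level 3: annex, chapel, kitchen
Level 4: porch

attic, cellar, den, garage, pantry, sauna, vault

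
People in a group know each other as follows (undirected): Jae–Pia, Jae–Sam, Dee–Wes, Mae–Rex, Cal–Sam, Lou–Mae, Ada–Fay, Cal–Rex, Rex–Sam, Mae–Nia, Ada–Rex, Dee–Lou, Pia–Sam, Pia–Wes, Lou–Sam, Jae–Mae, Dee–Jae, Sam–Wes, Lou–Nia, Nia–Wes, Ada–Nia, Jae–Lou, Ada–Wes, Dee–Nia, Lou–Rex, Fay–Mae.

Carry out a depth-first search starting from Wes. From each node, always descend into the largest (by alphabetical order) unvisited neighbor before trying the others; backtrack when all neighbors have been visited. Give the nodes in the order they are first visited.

Wes, Sam, Rex, Mae, Nia, Lou, Jae, Pia, Dee, Ada, Fay, Cal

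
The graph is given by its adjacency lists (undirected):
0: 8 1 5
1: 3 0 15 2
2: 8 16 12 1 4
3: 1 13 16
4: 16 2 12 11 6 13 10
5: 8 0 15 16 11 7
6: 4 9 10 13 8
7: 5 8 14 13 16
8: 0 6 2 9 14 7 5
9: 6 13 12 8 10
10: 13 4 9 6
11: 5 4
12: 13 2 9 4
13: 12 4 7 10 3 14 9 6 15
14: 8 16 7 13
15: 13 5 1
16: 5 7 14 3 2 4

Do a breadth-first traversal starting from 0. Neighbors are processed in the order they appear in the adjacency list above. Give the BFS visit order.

Visit 0; enqueue 8, 1, 5 → queue [8, 1, 5]
Visit 8; enqueue 6, 2, 9, 14, 7 → queue [1, 5, 6, 2, 9, 14, 7]
Visit 1; enqueue 3, 15 → queue [5, 6, 2, 9, 14, 7, 3, 15]
Visit 5; enqueue 16, 11 → queue [6, 2, 9, 14, 7, 3, 15, 16, 11]
Visit 6; enqueue 4, 10, 13 → queue [2, 9, 14, 7, 3, 15, 16, 11, 4, 10, 13]
Visit 2; enqueue 12 → queue [9, 14, 7, 3, 15, 16, 11, 4, 10, 13, 12]
Visit 9 → queue [14, 7, 3, 15, 16, 11, 4, 10, 13, 12]
Visit 14 → queue [7, 3, 15, 16, 11, 4, 10, 13, 12]
Visit 7 → queue [3, 15, 16, 11, 4, 10, 13, 12]
Visit 3 → queue [15, 16, 11, 4, 10, 13, 12]
Visit 15 → queue [16, 11, 4, 10, 13, 12]
Visit 16 → queue [11, 4, 10, 13, 12]
Visit 11 → queue [4, 10, 13, 12]
Visit 4 → queue [10, 13, 12]
Visit 10 → queue [13, 12]
Visit 13 → queue [12]
Visit 12 → queue []

0 8 1 5 6 2 9 14 7 3 15 16 11 4 10 13 12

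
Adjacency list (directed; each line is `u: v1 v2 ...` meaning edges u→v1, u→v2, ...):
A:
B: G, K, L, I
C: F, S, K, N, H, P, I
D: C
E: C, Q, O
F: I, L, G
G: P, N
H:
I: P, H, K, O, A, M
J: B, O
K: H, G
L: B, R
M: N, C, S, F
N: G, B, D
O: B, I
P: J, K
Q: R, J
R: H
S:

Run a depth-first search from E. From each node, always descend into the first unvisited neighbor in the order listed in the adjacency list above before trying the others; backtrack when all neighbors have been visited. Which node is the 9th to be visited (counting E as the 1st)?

N

Visit E
E → C
C → F
F → I
I → P
P → J
J → B
B → G
G → N
N → D
B → K
K → H
B → L
L → R
J → O
I → A
I → M
M → S
E → Q

Visit order: E, C, F, I, P, J, B, G, N, D, K, H, L, R, O, A, M, S, Q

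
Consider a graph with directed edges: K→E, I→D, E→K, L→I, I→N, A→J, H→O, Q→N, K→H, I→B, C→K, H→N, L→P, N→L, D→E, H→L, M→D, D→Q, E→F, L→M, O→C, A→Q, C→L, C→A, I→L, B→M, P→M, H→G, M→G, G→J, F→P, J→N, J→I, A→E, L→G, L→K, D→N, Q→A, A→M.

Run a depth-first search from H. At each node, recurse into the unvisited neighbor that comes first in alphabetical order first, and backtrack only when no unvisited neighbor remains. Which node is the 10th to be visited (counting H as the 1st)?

Visit H
H → G
G → J
J → I
I → B
B → M
M → D
D → E
E → F
F → P
E → K
D → N
N → L
D → Q
Q → A
H → O
O → C

Visit order: H, G, J, I, B, M, D, E, F, P, K, N, L, Q, A, O, C

P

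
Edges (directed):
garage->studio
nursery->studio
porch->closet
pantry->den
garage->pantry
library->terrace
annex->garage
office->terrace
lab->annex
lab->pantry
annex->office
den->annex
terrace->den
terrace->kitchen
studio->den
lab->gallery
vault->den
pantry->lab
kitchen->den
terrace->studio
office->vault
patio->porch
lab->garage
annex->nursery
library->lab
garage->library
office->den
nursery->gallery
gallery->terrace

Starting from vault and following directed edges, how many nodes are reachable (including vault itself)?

BFS from vault visits: vault, den, annex, garage, nursery, office, library, pantry, studio, gallery, terrace, lab, kitchen
Reachable nodes: 13 of 16 total.

13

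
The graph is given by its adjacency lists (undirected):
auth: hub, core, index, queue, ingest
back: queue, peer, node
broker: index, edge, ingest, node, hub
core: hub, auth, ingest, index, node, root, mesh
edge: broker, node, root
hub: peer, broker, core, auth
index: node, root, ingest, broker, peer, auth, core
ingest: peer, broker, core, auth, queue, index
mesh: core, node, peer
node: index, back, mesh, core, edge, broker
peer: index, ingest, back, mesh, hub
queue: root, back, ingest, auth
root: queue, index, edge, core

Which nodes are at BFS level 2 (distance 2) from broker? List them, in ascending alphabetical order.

auth, back, core, mesh, peer, queue, root

Level 0: broker
Level 1: edge, hub, index, ingest, node
Level 2: auth, back, core, mesh, peer, queue, root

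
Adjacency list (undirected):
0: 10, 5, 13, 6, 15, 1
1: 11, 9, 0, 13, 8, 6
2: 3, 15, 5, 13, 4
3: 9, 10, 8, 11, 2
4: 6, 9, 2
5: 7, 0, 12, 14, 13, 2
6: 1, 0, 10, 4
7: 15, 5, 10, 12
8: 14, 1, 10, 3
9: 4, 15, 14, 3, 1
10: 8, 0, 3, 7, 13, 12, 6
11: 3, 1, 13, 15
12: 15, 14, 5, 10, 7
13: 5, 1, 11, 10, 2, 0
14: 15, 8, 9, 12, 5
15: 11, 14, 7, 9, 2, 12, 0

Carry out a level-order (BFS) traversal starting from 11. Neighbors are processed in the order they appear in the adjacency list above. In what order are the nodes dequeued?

11 3 1 13 15 9 10 8 2 0 6 5 14 7 12 4

Visit 11; enqueue 3, 1, 13, 15 → queue [3, 1, 13, 15]
Visit 3; enqueue 9, 10, 8, 2 → queue [1, 13, 15, 9, 10, 8, 2]
Visit 1; enqueue 0, 6 → queue [13, 15, 9, 10, 8, 2, 0, 6]
Visit 13; enqueue 5 → queue [15, 9, 10, 8, 2, 0, 6, 5]
Visit 15; enqueue 14, 7, 12 → queue [9, 10, 8, 2, 0, 6, 5, 14, 7, 12]
Visit 9; enqueue 4 → queue [10, 8, 2, 0, 6, 5, 14, 7, 12, 4]
Visit 10 → queue [8, 2, 0, 6, 5, 14, 7, 12, 4]
Visit 8 → queue [2, 0, 6, 5, 14, 7, 12, 4]
Visit 2 → queue [0, 6, 5, 14, 7, 12, 4]
Visit 0 → queue [6, 5, 14, 7, 12, 4]
Visit 6 → queue [5, 14, 7, 12, 4]
Visit 5 → queue [14, 7, 12, 4]
Visit 14 → queue [7, 12, 4]
Visit 7 → queue [12, 4]
Visit 12 → queue [4]
Visit 4 → queue []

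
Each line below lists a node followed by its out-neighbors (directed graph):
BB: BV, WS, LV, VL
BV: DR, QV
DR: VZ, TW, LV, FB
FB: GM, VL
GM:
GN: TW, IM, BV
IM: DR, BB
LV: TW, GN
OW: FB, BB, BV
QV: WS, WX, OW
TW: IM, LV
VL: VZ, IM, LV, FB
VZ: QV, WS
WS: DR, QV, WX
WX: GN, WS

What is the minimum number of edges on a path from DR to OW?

3

Level 0: DR
Level 1: FB, LV, TW, VZ
Level 2: GM, GN, IM, QV, VL, WS
Level 3: BB, BV, OW, WX
OW first appears at level 3.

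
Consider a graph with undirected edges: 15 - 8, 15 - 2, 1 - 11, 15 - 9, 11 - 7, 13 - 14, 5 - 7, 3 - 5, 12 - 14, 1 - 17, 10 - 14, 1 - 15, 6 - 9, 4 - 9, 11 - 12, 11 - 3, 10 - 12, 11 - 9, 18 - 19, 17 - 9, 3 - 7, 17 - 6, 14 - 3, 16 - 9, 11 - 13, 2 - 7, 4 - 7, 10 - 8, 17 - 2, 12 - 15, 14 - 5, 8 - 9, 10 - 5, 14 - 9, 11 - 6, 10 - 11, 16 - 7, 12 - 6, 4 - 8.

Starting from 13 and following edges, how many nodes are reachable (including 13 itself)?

17

BFS from 13 visits: 13, 11, 14, 1, 3, 6, 7, 9, 10, 12, 5, 15, 17, 2, 4, 16, 8
Reachable nodes: 17 of 19 total.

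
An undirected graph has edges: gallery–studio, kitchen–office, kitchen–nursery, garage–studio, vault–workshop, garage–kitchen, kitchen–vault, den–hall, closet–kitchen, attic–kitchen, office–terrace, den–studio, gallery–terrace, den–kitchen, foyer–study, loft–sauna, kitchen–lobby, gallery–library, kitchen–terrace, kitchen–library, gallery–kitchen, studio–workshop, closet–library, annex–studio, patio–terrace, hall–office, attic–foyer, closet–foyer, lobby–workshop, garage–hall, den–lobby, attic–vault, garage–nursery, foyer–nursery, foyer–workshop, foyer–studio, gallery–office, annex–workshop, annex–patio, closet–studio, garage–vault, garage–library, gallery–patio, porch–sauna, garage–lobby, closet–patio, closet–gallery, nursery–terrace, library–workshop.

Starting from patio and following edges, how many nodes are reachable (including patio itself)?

BFS from patio visits: patio, annex, closet, gallery, terrace, studio, workshop, foyer, kitchen, library, office, nursery, den, garage, lobby, vault, attic, study, hall
Reachable nodes: 19 of 22 total.

19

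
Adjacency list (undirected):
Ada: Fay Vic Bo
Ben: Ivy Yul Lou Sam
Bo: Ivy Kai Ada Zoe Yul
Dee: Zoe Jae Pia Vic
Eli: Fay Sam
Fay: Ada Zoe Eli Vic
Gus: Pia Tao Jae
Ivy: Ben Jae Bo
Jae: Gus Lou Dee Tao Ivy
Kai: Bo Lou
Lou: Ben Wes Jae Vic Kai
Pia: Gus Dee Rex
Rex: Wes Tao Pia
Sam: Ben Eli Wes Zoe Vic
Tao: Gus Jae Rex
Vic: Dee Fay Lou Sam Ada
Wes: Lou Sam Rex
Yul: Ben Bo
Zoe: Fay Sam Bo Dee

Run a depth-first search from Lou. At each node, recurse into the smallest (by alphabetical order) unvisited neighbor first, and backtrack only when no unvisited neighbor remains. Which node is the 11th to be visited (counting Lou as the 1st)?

Jae

Visit Lou
Lou → Ben
Ben → Ivy
Ivy → Bo
Bo → Ada
Ada → Fay
Fay → Eli
Eli → Sam
Sam → Vic
Vic → Dee
Dee → Jae
Jae → Gus
Gus → Pia
Pia → Rex
Rex → Tao
Rex → Wes
Dee → Zoe
Bo → Kai
Bo → Yul

Visit order: Lou, Ben, Ivy, Bo, Ada, Fay, Eli, Sam, Vic, Dee, Jae, Gus, Pia, Rex, Tao, Wes, Zoe, Kai, Yul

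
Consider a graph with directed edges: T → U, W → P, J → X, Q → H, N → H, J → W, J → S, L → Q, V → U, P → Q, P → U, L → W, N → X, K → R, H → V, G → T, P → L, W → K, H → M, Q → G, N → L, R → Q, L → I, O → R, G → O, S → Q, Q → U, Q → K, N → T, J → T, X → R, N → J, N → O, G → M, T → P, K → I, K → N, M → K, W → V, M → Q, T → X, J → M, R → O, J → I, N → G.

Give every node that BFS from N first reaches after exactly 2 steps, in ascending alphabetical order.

I, M, P, Q, R, S, U, V, W

Level 0: N
Level 1: G, H, J, L, O, T, X
Level 2: I, M, P, Q, R, S, U, V, W
Level 3: K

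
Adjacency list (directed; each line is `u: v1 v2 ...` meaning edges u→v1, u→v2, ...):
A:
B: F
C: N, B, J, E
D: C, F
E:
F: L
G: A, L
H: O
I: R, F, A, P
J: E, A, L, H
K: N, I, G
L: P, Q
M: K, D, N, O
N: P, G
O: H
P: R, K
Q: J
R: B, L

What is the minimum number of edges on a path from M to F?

2

Level 0: M
Level 1: D, K, N, O
Level 2: C, F, G, H, I, P
Level 3: A, B, E, J, L, R
Level 4: Q
F first appears at level 2.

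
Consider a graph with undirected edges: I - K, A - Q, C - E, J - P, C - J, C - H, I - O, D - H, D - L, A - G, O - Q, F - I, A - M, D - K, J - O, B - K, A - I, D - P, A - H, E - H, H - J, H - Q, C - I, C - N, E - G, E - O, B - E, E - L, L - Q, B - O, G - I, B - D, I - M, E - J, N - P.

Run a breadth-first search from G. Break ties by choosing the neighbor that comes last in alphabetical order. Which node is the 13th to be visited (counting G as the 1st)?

Visit G; enqueue I, E, A → queue [I, E, A]
Visit I; enqueue O, M, K, F, C → queue [E, A, O, M, K, F, C]
Visit E; enqueue L, J, H, B → queue [A, O, M, K, F, C, L, J, H, B]
Visit A; enqueue Q → queue [O, M, K, F, C, L, J, H, B, Q]
Visit O → queue [M, K, F, C, L, J, H, B, Q]
Visit M → queue [K, F, C, L, J, H, B, Q]
Visit K; enqueue D → queue [F, C, L, J, H, B, Q, D]
Visit F → queue [C, L, J, H, B, Q, D]
Visit C; enqueue N → queue [L, J, H, B, Q, D, N]
Visit L → queue [J, H, B, Q, D, N]
Visit J; enqueue P → queue [H, B, Q, D, N, P]
Visit H → queue [B, Q, D, N, P]
Visit B → queue [Q, D, N, P]
Visit Q → queue [D, N, P]
Visit D → queue [N, P]
Visit N → queue [P]
Visit P → queue []

Visit order: G, I, E, A, O, M, K, F, C, L, J, H, B, Q, D, N, P

B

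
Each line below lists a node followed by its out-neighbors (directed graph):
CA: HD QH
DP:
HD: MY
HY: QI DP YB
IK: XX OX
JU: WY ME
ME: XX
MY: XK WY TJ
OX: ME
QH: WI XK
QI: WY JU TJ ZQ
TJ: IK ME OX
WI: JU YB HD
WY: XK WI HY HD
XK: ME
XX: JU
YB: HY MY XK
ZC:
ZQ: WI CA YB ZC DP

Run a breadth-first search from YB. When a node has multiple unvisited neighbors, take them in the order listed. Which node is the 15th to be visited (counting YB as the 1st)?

OX

Visit YB; enqueue HY, MY, XK → queue [HY, MY, XK]
Visit HY; enqueue QI, DP → queue [MY, XK, QI, DP]
Visit MY; enqueue WY, TJ → queue [XK, QI, DP, WY, TJ]
Visit XK; enqueue ME → queue [QI, DP, WY, TJ, ME]
Visit QI; enqueue JU, ZQ → queue [DP, WY, TJ, ME, JU, ZQ]
Visit DP → queue [WY, TJ, ME, JU, ZQ]
Visit WY; enqueue WI, HD → queue [TJ, ME, JU, ZQ, WI, HD]
Visit TJ; enqueue IK, OX → queue [ME, JU, ZQ, WI, HD, IK, OX]
Visit ME; enqueue XX → queue [JU, ZQ, WI, HD, IK, OX, XX]
Visit JU → queue [ZQ, WI, HD, IK, OX, XX]
Visit ZQ; enqueue CA, ZC → queue [WI, HD, IK, OX, XX, CA, ZC]
Visit WI → queue [HD, IK, OX, XX, CA, ZC]
Visit HD → queue [IK, OX, XX, CA, ZC]
Visit IK → queue [OX, XX, CA, ZC]
Visit OX → queue [XX, CA, ZC]
Visit XX → queue [CA, ZC]
Visit CA; enqueue QH → queue [ZC, QH]
Visit ZC → queue [QH]
Visit QH → queue []

Visit order: YB, HY, MY, XK, QI, DP, WY, TJ, ME, JU, ZQ, WI, HD, IK, OX, XX, CA, ZC, QH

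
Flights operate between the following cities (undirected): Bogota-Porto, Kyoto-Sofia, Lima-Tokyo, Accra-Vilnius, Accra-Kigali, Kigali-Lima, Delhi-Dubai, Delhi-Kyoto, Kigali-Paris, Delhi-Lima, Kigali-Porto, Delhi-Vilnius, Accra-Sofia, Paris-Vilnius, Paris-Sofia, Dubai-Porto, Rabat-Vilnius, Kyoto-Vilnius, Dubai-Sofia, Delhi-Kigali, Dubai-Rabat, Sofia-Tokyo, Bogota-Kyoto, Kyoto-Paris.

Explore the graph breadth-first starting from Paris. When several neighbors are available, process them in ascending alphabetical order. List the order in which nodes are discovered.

Paris, Kigali, Kyoto, Sofia, Vilnius, Accra, Delhi, Lima, Porto, Bogota, Dubai, Tokyo, Rabat

Visit Paris; enqueue Kigali, Kyoto, Sofia, Vilnius → queue [Kigali, Kyoto, Sofia, Vilnius]
Visit Kigali; enqueue Accra, Delhi, Lima, Porto → queue [Kyoto, Sofia, Vilnius, Accra, Delhi, Lima, Porto]
Visit Kyoto; enqueue Bogota → queue [Sofia, Vilnius, Accra, Delhi, Lima, Porto, Bogota]
Visit Sofia; enqueue Dubai, Tokyo → queue [Vilnius, Accra, Delhi, Lima, Porto, Bogota, Dubai, Tokyo]
Visit Vilnius; enqueue Rabat → queue [Accra, Delhi, Lima, Porto, Bogota, Dubai, Tokyo, Rabat]
Visit Accra → queue [Delhi, Lima, Porto, Bogota, Dubai, Tokyo, Rabat]
Visit Delhi → queue [Lima, Porto, Bogota, Dubai, Tokyo, Rabat]
Visit Lima → queue [Porto, Bogota, Dubai, Tokyo, Rabat]
Visit Porto → queue [Bogota, Dubai, Tokyo, Rabat]
Visit Bogota → queue [Dubai, Tokyo, Rabat]
Visit Dubai → queue [Tokyo, Rabat]
Visit Tokyo → queue [Rabat]
Visit Rabat → queue []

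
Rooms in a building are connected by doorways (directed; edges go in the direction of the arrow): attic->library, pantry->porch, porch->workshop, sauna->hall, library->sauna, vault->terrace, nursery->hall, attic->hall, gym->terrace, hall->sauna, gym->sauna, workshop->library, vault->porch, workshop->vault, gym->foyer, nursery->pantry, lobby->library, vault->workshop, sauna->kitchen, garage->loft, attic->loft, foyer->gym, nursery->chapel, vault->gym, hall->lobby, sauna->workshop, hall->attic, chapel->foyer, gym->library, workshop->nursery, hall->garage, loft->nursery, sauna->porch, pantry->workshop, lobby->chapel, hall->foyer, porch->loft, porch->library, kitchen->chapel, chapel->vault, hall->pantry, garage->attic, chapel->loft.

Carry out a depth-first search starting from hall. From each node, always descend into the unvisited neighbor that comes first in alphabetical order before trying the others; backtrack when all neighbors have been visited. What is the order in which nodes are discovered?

Visit hall
hall → attic
attic → library
library → sauna
sauna → kitchen
kitchen → chapel
chapel → foyer
foyer → gym
gym → terrace
chapel → loft
loft → nursery
nursery → pantry
pantry → porch
porch → workshop
workshop → vault
hall → garage
hall → lobby

hall → attic → library → sauna → kitchen → chapel → foyer → gym → terrace → loft → nursery → pantry → porch → workshop → vault → garage → lobby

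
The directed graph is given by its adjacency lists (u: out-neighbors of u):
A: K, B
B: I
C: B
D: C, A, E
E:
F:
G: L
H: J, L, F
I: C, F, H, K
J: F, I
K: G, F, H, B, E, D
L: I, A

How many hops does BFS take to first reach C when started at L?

Level 0: L
Level 1: A, I
Level 2: B, C, F, H, K
Level 3: D, E, G, J
C first appears at level 2.

2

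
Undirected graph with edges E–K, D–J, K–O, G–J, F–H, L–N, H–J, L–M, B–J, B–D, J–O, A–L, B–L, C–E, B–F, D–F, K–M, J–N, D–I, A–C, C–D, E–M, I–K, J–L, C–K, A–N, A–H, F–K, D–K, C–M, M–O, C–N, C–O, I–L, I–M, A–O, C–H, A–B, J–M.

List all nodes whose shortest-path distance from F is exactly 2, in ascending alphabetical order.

A, C, E, I, J, L, M, O

Level 0: F
Level 1: B, D, H, K
Level 2: A, C, E, I, J, L, M, O
Level 3: G, N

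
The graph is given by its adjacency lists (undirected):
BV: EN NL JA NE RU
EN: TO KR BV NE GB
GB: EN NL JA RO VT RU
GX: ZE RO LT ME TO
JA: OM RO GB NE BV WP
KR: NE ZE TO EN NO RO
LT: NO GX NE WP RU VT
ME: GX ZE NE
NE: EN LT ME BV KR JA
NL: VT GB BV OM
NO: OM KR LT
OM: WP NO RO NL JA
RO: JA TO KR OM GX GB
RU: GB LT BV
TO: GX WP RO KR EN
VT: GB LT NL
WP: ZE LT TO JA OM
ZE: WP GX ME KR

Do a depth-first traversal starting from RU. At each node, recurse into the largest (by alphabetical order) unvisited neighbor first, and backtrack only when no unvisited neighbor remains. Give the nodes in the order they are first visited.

RU, LT, WP, ZE, ME, NE, KR, TO, RO, OM, NO, NL, VT, GB, JA, BV, EN, GX

Visit RU
RU → LT
LT → WP
WP → ZE
ZE → ME
ME → NE
NE → KR
KR → TO
TO → RO
RO → OM
OM → NO
OM → NL
NL → VT
VT → GB
GB → JA
JA → BV
BV → EN
RO → GX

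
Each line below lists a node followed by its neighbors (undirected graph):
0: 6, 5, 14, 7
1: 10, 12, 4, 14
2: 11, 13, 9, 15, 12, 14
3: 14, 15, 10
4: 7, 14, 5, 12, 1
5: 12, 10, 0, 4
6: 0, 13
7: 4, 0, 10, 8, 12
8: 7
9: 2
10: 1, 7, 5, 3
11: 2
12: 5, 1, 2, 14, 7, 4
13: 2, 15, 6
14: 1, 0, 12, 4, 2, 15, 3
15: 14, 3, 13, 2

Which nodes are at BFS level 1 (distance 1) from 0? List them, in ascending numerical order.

5, 6, 7, 14

Level 0: 0
Level 1: 5, 6, 7, 14
Level 2: 1, 2, 3, 4, 8, 10, 12, 13, 15
Level 3: 9, 11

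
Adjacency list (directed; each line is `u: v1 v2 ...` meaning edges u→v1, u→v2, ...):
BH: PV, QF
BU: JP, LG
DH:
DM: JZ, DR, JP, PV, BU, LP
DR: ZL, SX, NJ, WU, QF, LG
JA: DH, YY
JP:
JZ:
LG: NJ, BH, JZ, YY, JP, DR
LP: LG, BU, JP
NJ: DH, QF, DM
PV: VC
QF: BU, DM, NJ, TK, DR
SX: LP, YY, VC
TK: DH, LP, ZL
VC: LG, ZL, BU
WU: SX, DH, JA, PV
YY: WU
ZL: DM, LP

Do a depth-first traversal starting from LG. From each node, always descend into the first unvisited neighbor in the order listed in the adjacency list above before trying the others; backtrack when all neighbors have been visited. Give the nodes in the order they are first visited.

LG NJ DH QF BU JP DM JZ DR ZL LP SX YY WU JA PV VC TK BH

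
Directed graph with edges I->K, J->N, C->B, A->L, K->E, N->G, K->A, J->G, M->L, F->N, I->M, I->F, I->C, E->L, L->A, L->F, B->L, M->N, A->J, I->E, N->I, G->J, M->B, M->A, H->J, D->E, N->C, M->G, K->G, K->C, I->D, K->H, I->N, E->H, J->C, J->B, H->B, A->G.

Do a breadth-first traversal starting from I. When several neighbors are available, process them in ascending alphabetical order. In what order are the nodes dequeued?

Visit I; enqueue C, D, E, F, K, M, N → queue [C, D, E, F, K, M, N]
Visit C; enqueue B → queue [D, E, F, K, M, N, B]
Visit D → queue [E, F, K, M, N, B]
Visit E; enqueue H, L → queue [F, K, M, N, B, H, L]
Visit F → queue [K, M, N, B, H, L]
Visit K; enqueue A, G → queue [M, N, B, H, L, A, G]
Visit M → queue [N, B, H, L, A, G]
Visit N → queue [B, H, L, A, G]
Visit B → queue [H, L, A, G]
Visit H; enqueue J → queue [L, A, G, J]
Visit L → queue [A, G, J]
Visit A → queue [G, J]
Visit G → queue [J]
Visit J → queue []

I, C, D, E, F, K, M, N, B, H, L, A, G, J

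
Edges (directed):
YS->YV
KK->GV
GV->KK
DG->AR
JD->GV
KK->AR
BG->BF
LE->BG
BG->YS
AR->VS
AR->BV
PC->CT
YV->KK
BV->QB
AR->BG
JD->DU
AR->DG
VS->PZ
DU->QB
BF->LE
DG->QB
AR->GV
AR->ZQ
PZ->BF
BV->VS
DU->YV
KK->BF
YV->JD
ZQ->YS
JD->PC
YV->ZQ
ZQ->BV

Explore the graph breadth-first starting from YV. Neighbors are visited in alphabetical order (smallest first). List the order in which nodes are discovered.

YV -> JD -> KK -> ZQ -> DU -> GV -> PC -> AR -> BF -> BV -> YS -> QB -> CT -> BG -> DG -> VS -> LE -> PZ

Visit YV; enqueue JD, KK, ZQ → queue [JD, KK, ZQ]
Visit JD; enqueue DU, GV, PC → queue [KK, ZQ, DU, GV, PC]
Visit KK; enqueue AR, BF → queue [ZQ, DU, GV, PC, AR, BF]
Visit ZQ; enqueue BV, YS → queue [DU, GV, PC, AR, BF, BV, YS]
Visit DU; enqueue QB → queue [GV, PC, AR, BF, BV, YS, QB]
Visit GV → queue [PC, AR, BF, BV, YS, QB]
Visit PC; enqueue CT → queue [AR, BF, BV, YS, QB, CT]
Visit AR; enqueue BG, DG, VS → queue [BF, BV, YS, QB, CT, BG, DG, VS]
Visit BF; enqueue LE → queue [BV, YS, QB, CT, BG, DG, VS, LE]
Visit BV → queue [YS, QB, CT, BG, DG, VS, LE]
Visit YS → queue [QB, CT, BG, DG, VS, LE]
Visit QB → queue [CT, BG, DG, VS, LE]
Visit CT → queue [BG, DG, VS, LE]
Visit BG → queue [DG, VS, LE]
Visit DG → queue [VS, LE]
Visit VS; enqueue PZ → queue [LE, PZ]
Visit LE → queue [PZ]
Visit PZ → queue []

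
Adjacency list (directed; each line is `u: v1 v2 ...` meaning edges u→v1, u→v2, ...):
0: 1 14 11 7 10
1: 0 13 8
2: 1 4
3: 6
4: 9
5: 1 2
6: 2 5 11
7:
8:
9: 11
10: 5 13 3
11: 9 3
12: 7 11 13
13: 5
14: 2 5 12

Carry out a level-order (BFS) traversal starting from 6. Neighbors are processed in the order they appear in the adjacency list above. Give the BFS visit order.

6 → 2 → 5 → 11 → 1 → 4 → 9 → 3 → 0 → 13 → 8 → 14 → 7 → 10 → 12

Visit 6; enqueue 2, 5, 11 → queue [2, 5, 11]
Visit 2; enqueue 1, 4 → queue [5, 11, 1, 4]
Visit 5 → queue [11, 1, 4]
Visit 11; enqueue 9, 3 → queue [1, 4, 9, 3]
Visit 1; enqueue 0, 13, 8 → queue [4, 9, 3, 0, 13, 8]
Visit 4 → queue [9, 3, 0, 13, 8]
Visit 9 → queue [3, 0, 13, 8]
Visit 3 → queue [0, 13, 8]
Visit 0; enqueue 14, 7, 10 → queue [13, 8, 14, 7, 10]
Visit 13 → queue [8, 14, 7, 10]
Visit 8 → queue [14, 7, 10]
Visit 14; enqueue 12 → queue [7, 10, 12]
Visit 7 → queue [10, 12]
Visit 10 → queue [12]
Visit 12 → queue []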